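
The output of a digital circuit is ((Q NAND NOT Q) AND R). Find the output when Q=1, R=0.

Substituting: ((1 NAND NOT 1) AND 0)
= 0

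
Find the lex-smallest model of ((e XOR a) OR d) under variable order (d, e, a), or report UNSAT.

d=0, e=0, a=1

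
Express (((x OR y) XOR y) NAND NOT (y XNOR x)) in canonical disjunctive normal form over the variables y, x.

(NOT y AND NOT x) OR (y AND NOT x) OR (y AND x)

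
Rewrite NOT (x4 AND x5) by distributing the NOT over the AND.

NOT x4 OR NOT x5
De Morgan's: NOT(AND of terms) = OR of negations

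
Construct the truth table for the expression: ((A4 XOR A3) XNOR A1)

A1 | A4 | A3 | Output
---------------------
0 | 0 | 0 | 1
0 | 0 | 1 | 0
0 | 1 | 0 | 0
0 | 1 | 1 | 1
1 | 0 | 0 | 0
1 | 0 | 1 | 1
1 | 1 | 0 | 1
1 | 1 | 1 | 0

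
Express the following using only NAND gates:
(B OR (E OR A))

((B NAND B) NAND (((E NAND E) NAND (A NAND A)) NAND ((E NAND E) NAND (A NAND A))))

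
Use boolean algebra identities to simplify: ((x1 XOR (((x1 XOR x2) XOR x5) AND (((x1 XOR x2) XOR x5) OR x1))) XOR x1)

By XOR self-cancellation ((E XOR v) XOR v = E) then absorption (E AND (E OR v) = E):
= ((x1 XOR x2) XOR x5)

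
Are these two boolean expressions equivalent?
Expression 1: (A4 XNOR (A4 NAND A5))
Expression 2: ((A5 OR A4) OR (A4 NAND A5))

No. Counterexample: with A4=0, A5=0, Expression 1 = 0 but Expression 2 = 1.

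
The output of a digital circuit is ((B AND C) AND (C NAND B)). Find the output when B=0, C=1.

Substituting: ((0 AND 1) AND (1 NAND 0))
= 0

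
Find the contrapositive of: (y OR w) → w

Contrapositive: NOT w → NOT (y OR w)
Note: A statement and its contrapositive are logically equivalent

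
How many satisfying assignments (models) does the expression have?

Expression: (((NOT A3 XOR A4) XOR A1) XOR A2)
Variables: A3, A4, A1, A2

Satisfying assignments: (0,0,0,0), (0,0,1,1), (0,1,0,1), (0,1,1,0), (1,0,0,1), (1,0,1,0), (1,1,0,0), (1,1,1,1)
Count: 8 out of 16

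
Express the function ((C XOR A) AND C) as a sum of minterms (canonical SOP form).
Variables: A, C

Σm(1) = (NOT A AND C)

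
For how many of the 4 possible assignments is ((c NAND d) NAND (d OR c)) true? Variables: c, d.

Satisfying assignments: (0,0), (1,1)
Count: 2 out of 4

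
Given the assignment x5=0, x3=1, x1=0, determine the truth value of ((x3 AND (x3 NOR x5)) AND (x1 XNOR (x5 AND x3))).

Substituting: ((1 AND (1 NOR 0)) AND (0 XNOR (0 AND 1)))
= 0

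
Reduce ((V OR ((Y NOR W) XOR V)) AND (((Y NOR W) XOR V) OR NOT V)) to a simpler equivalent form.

By distribution ((E OR v) AND (E OR NOT v) = E):
= ((Y NOR W) XOR V)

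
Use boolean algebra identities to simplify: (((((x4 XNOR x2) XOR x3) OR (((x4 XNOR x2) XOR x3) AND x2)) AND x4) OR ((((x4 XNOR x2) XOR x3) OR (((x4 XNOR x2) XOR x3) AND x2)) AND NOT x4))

By distribution ((E AND v) OR (E AND NOT v) = E) then absorption (E OR (E AND v) = E):
= ((x4 XNOR x2) XOR x3)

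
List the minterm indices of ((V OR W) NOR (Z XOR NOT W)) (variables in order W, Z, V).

Σm(2) = (NOT W AND Z AND NOT V)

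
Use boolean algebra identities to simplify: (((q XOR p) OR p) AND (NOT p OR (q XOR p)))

By distribution ((E OR v) AND (E OR NOT v) = E):
= (q XOR p)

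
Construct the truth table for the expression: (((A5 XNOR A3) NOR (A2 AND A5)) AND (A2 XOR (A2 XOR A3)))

A3 | A5 | A2 | Output
---------------------
0 | 0 | 0 | 0
0 | 0 | 1 | 0
0 | 1 | 0 | 0
0 | 1 | 1 | 0
1 | 0 | 0 | 1
1 | 0 | 1 | 1
1 | 1 | 0 | 0
1 | 1 | 1 | 0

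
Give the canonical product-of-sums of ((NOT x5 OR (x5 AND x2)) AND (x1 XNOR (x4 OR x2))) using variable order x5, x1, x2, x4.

ΠM(1, 2, 3, 4, 8, 9, 10, 11, 12, 13) = (x5 OR x1 OR x2 OR NOT x4) AND (x5 OR x1 OR NOT x2 OR x4) AND (x5 OR x1 OR NOT x2 OR NOT x4) AND (x5 OR NOT x1 OR x2 OR x4) AND (NOT x5 OR x1 OR x2 OR x4) AND (NOT x5 OR x1 OR x2 OR NOT x4) AND (NOT x5 OR x1 OR NOT x2 OR x4) AND (NOT x5 OR x1 OR NOT x2 OR NOT x4) AND (NOT x5 OR NOT x1 OR x2 OR x4) AND (NOT x5 OR NOT x1 OR x2 OR NOT x4)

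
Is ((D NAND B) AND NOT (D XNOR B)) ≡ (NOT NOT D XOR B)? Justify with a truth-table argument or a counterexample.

Yes, they are equivalent — the two output columns agree on all 4 assignments:
D | B | Expression 1 | Expression 2
-----------------------------------
0 | 0 | 0 | 0
0 | 1 | 1 | 1
1 | 0 | 1 | 1
1 | 1 | 0 | 0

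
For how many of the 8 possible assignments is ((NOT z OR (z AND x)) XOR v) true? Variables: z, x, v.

Satisfying assignments: (0,0,0), (0,1,0), (1,0,1), (1,1,0)
Count: 4 out of 8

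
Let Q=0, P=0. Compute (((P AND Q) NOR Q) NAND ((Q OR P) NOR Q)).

Substituting: (((0 AND 0) NOR 0) NAND ((0 OR 0) NOR 0))
= 0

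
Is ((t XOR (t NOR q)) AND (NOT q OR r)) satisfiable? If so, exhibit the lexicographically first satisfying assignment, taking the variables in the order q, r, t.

q=0, r=0, t=0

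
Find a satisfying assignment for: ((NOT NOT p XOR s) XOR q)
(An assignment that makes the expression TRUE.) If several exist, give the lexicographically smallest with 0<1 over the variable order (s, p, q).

s=0, p=0, q=1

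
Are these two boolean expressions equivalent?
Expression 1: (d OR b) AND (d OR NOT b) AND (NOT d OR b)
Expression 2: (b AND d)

Yes, they are equivalent — the two output columns agree on all 4 assignments:
d | b | Expression 1 | Expression 2
-----------------------------------
0 | 0 | 0 | 0
0 | 1 | 0 | 0
1 | 0 | 0 | 0
1 | 1 | 1 | 1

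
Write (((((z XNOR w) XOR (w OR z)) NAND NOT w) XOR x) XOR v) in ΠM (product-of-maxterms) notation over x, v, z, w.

ΠM(0, 2, 5, 7, 9, 11, 12, 14) = (x OR v OR z OR w) AND (x OR v OR NOT z OR w) AND (x OR NOT v OR z OR NOT w) AND (x OR NOT v OR NOT z OR NOT w) AND (NOT x OR v OR z OR NOT w) AND (NOT x OR v OR NOT z OR NOT w) AND (NOT x OR NOT v OR z OR w) AND (NOT x OR NOT v OR NOT z OR w)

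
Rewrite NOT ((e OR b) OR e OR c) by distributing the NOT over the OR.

NOT (e OR b) AND NOT e AND NOT c
De Morgan's: NOT(OR of terms) = AND of negations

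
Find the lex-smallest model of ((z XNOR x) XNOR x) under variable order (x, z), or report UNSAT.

x=0, z=1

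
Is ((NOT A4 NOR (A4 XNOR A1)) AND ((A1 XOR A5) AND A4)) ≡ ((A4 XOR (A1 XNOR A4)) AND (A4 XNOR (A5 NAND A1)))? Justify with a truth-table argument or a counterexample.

No. Counterexample: with A4=1, A5=0, A1=0, Expression 1 = 0 but Expression 2 = 1.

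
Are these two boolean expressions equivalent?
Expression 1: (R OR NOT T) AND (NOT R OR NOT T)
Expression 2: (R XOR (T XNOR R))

Yes, they are equivalent — the two output columns agree on all 4 assignments:
R | T | Expression 1 | Expression 2
-----------------------------------
0 | 0 | 1 | 1
0 | 1 | 0 | 0
1 | 0 | 1 | 1
1 | 1 | 0 | 0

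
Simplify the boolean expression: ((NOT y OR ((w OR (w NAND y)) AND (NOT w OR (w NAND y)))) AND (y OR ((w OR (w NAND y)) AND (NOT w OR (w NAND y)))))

By distribution ((E OR v) AND (E OR NOT v) = E) then distribution ((E OR v) AND (E OR NOT v) = E):
= (w NAND y)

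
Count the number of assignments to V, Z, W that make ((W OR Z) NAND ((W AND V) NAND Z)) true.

Satisfying assignments: (0,0,0), (1,0,0), (1,1,1)
Count: 3 out of 8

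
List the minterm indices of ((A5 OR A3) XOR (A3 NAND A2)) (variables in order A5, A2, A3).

Σm(0, 2, 3, 7) = (NOT A5 AND NOT A2 AND NOT A3) OR (NOT A5 AND A2 AND NOT A3) OR (NOT A5 AND A2 AND A3) OR (A5 AND A2 AND A3)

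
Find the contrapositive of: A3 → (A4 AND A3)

Contrapositive: NOT (A4 AND A3) → NOT A3
Note: A statement and its contrapositive are logically equivalent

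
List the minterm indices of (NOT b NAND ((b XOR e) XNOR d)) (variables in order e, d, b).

Σm(1, 2, 3, 4, 5, 7) = (NOT e AND NOT d AND b) OR (NOT e AND d AND NOT b) OR (NOT e AND d AND b) OR (e AND NOT d AND NOT b) OR (e AND NOT d AND b) OR (e AND d AND b)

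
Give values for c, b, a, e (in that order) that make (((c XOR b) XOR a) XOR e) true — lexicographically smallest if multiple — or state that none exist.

c=0, b=0, a=0, e=1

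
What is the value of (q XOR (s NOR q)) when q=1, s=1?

Substituting: (1 XOR (1 NOR 1))
= 1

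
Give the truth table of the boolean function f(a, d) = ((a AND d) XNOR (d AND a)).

a | d | Output
--------------
0 | 0 | 1
0 | 1 | 1
1 | 0 | 1
1 | 1 | 1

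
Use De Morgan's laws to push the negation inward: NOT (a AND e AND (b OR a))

NOT a OR NOT e OR NOT (b OR a)
De Morgan's: NOT(AND of terms) = OR of negations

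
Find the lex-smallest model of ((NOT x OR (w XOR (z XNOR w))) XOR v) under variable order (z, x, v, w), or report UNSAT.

z=0, x=0, v=0, w=0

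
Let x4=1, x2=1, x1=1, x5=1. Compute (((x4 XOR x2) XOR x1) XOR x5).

Substituting: (((1 XOR 1) XOR 1) XOR 1)
= 0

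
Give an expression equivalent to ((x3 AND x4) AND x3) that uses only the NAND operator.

((((x3 NAND x4) NAND (x3 NAND x4)) NAND x3) NAND (((x3 NAND x4) NAND (x3 NAND x4)) NAND x3))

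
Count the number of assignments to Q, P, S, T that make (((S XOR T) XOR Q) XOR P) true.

Satisfying assignments: (0,0,0,1), (0,0,1,0), (0,1,0,0), (0,1,1,1), (1,0,0,0), (1,0,1,1), (1,1,0,1), (1,1,1,0)
Count: 8 out of 16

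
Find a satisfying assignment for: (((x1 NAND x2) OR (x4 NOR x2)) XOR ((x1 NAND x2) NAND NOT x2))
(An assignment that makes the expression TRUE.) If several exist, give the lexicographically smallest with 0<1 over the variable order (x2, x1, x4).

x2=0, x1=0, x4=0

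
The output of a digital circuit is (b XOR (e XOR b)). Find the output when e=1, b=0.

Substituting: (0 XOR (1 XOR 0))
= 1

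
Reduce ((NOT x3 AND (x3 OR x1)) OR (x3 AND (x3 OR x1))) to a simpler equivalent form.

By distribution ((E AND v) OR (E AND NOT v) = E):
= (x3 OR x1)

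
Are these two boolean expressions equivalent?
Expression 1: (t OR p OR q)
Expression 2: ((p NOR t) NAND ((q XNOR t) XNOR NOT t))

Yes, they are equivalent — the two output columns agree on all 8 assignments:
t | p | q | Expression 1 | Expression 2
---------------------------------------
0 | 0 | 0 | 0 | 0
0 | 0 | 1 | 1 | 1
0 | 1 | 0 | 1 | 1
0 | 1 | 1 | 1 | 1
1 | 0 | 0 | 1 | 1
1 | 0 | 1 | 1 | 1
1 | 1 | 0 | 1 | 1
1 | 1 | 1 | 1 | 1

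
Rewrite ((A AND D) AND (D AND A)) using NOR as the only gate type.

((((A NOR A) NOR (D NOR D)) NOR ((A NOR A) NOR (D NOR D))) NOR (((D NOR D) NOR (A NOR A)) NOR ((D NOR D) NOR (A NOR A))))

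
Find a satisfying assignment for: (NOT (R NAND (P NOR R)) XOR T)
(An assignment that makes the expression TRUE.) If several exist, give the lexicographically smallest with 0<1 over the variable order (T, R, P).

T=1, R=0, P=0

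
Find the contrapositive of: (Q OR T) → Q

Contrapositive: NOT Q → NOT (Q OR T)
Note: A statement and its contrapositive are logically equivalent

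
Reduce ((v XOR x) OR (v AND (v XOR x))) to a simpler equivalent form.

By absorption (E OR (E AND v) = E):
= (v XOR x)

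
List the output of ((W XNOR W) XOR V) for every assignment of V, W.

V | W | Output
--------------
0 | 0 | 1
0 | 1 | 1
1 | 0 | 0
1 | 1 | 0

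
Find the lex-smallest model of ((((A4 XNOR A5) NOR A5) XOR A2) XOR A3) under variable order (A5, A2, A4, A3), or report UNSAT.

A5=0, A2=0, A4=0, A3=1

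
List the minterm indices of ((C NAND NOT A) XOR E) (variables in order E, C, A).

Σm(0, 1, 3, 6) = (NOT E AND NOT C AND NOT A) OR (NOT E AND NOT C AND A) OR (NOT E AND C AND A) OR (E AND C AND NOT A)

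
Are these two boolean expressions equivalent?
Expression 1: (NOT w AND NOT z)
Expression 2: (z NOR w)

Yes, they are equivalent — the two output columns agree on all 4 assignments:
w | z | Expression 1 | Expression 2
-----------------------------------
0 | 0 | 1 | 1
0 | 1 | 0 | 0
1 | 0 | 0 | 0
1 | 1 | 0 | 0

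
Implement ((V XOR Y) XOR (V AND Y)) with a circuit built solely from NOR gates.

((((((((V NOR Y) NOR (V NOR Y)) NOR ((V NOR Y) NOR (V NOR Y))) NOR ((((V NOR V) NOR (Y NOR Y)) NOR ((V NOR V) NOR (Y NOR Y))) NOR (((V NOR V) NOR (Y NOR Y)) NOR ((V NOR V) NOR (Y NOR Y))))) NOR ((V NOR V) NOR (Y NOR Y))) NOR (((((V NOR Y) NOR (V NOR Y)) NOR ((V NOR Y) NOR (V NOR Y))) NOR ((((V NOR V) NOR (Y NOR Y)) NOR ((V NOR V) NOR (Y NOR Y))) NOR (((V NOR V) NOR (Y NOR Y)) NOR ((V NOR V) NOR (Y NOR Y))))) NOR ((V NOR V) NOR (Y NOR Y)))) NOR ((((((V NOR Y) NOR (V NOR Y)) NOR ((V NOR Y) NOR (V NOR Y))) NOR ((((V NOR V) NOR (Y NOR Y)) NOR ((V NOR V) NOR (Y NOR Y))) NOR (((V NOR V) NOR (Y NOR Y)) NOR ((V NOR V) NOR (Y NOR Y))))) NOR ((V NOR V) NOR (Y NOR Y))) NOR (((((V NOR Y) NOR (V NOR Y)) NOR ((V NOR Y) NOR (V NOR Y))) NOR ((((V NOR V) NOR (Y NOR Y)) NOR ((V NOR V) NOR (Y NOR Y))) NOR (((V NOR V) NOR (Y NOR Y)) NOR ((V NOR V) NOR (Y NOR Y))))) NOR ((V NOR V) NOR (Y NOR Y))))) NOR ((((((((V NOR Y) NOR (V NOR Y)) NOR ((V NOR Y) NOR (V NOR Y))) NOR ((((V NOR V) NOR (Y NOR Y)) NOR ((V NOR V) NOR (Y NOR Y))) NOR (((V NOR V) NOR (Y NOR Y)) NOR ((V NOR V) NOR (Y NOR Y))))) NOR ((((V NOR Y) NOR (V NOR Y)) NOR ((V NOR Y) NOR (V NOR Y))) NOR ((((V NOR V) NOR (Y NOR Y)) NOR ((V NOR V) NOR (Y NOR Y))) NOR (((V NOR V) NOR (Y NOR Y)) NOR ((V NOR V) NOR (Y NOR Y)))))) NOR (((V NOR V) NOR (Y NOR Y)) NOR ((V NOR V) NOR (Y NOR Y)))) NOR ((((((V NOR Y) NOR (V NOR Y)) NOR ((V NOR Y) NOR (V NOR Y))) NOR ((((V NOR V) NOR (Y NOR Y)) NOR ((V NOR V) NOR (Y NOR Y))) NOR (((V NOR V) NOR (Y NOR Y)) NOR ((V NOR V) NOR (Y NOR Y))))) NOR ((((V NOR Y) NOR (V NOR Y)) NOR ((V NOR Y) NOR (V NOR Y))) NOR ((((V NOR V) NOR (Y NOR Y)) NOR ((V NOR V) NOR (Y NOR Y))) NOR (((V NOR V) NOR (Y NOR Y)) NOR ((V NOR V) NOR (Y NOR Y)))))) NOR (((V NOR V) NOR (Y NOR Y)) NOR ((V NOR V) NOR (Y NOR Y))))) NOR (((((((V NOR Y) NOR (V NOR Y)) NOR ((V NOR Y) NOR (V NOR Y))) NOR ((((V NOR V) NOR (Y NOR Y)) NOR ((V NOR V) NOR (Y NOR Y))) NOR (((V NOR V) NOR (Y NOR Y)) NOR ((V NOR V) NOR (Y NOR Y))))) NOR ((((V NOR Y) NOR (V NOR Y)) NOR ((V NOR Y) NOR (V NOR Y))) NOR ((((V NOR V) NOR (Y NOR Y)) NOR ((V NOR V) NOR (Y NOR Y))) NOR (((V NOR V) NOR (Y NOR Y)) NOR ((V NOR V) NOR (Y NOR Y)))))) NOR (((V NOR V) NOR (Y NOR Y)) NOR ((V NOR V) NOR (Y NOR Y)))) NOR ((((((V NOR Y) NOR (V NOR Y)) NOR ((V NOR Y) NOR (V NOR Y))) NOR ((((V NOR V) NOR (Y NOR Y)) NOR ((V NOR V) NOR (Y NOR Y))) NOR (((V NOR V) NOR (Y NOR Y)) NOR ((V NOR V) NOR (Y NOR Y))))) NOR ((((V NOR Y) NOR (V NOR Y)) NOR ((V NOR Y) NOR (V NOR Y))) NOR ((((V NOR V) NOR (Y NOR Y)) NOR ((V NOR V) NOR (Y NOR Y))) NOR (((V NOR V) NOR (Y NOR Y)) NOR ((V NOR V) NOR (Y NOR Y)))))) NOR (((V NOR V) NOR (Y NOR Y)) NOR ((V NOR V) NOR (Y NOR Y)))))))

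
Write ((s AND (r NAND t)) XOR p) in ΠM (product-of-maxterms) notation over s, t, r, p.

ΠM(0, 2, 4, 6, 9, 11, 13, 14) = (s OR t OR r OR p) AND (s OR t OR NOT r OR p) AND (s OR NOT t OR r OR p) AND (s OR NOT t OR NOT r OR p) AND (NOT s OR t OR r OR NOT p) AND (NOT s OR t OR NOT r OR NOT p) AND (NOT s OR NOT t OR r OR NOT p) AND (NOT s OR NOT t OR NOT r OR p)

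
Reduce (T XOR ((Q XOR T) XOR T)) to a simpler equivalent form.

By XOR self-cancellation ((E XOR v) XOR v = E):
= (Q XOR T)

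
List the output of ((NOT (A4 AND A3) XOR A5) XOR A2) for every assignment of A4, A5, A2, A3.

A4 | A5 | A2 | A3 | Output
--------------------------
0 | 0 | 0 | 0 | 1
0 | 0 | 0 | 1 | 1
0 | 0 | 1 | 0 | 0
0 | 0 | 1 | 1 | 0
0 | 1 | 0 | 0 | 0
0 | 1 | 0 | 1 | 0
0 | 1 | 1 | 0 | 1
0 | 1 | 1 | 1 | 1
1 | 0 | 0 | 0 | 1
1 | 0 | 0 | 1 | 0
1 | 0 | 1 | 0 | 0
1 | 0 | 1 | 1 | 1
1 | 1 | 0 | 0 | 0
1 | 1 | 0 | 1 | 1
1 | 1 | 1 | 0 | 1
1 | 1 | 1 | 1 | 0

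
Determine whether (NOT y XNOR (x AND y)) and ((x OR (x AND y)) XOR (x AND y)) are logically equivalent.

No. Counterexample: with x=0, y=1, Expression 1 = 1 but Expression 2 = 0.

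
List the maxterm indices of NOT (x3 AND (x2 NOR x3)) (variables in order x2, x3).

ΠM() = TRUE (no maxterms)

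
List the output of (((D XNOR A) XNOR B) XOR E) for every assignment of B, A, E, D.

B | A | E | D | Output
----------------------
0 | 0 | 0 | 0 | 0
0 | 0 | 0 | 1 | 1
0 | 0 | 1 | 0 | 1
0 | 0 | 1 | 1 | 0
0 | 1 | 0 | 0 | 1
0 | 1 | 0 | 1 | 0
0 | 1 | 1 | 0 | 0
0 | 1 | 1 | 1 | 1
1 | 0 | 0 | 0 | 1
1 | 0 | 0 | 1 | 0
1 | 0 | 1 | 0 | 0
1 | 0 | 1 | 1 | 1
1 | 1 | 0 | 0 | 0
1 | 1 | 0 | 1 | 1
1 | 1 | 1 | 0 | 1
1 | 1 | 1 | 1 | 0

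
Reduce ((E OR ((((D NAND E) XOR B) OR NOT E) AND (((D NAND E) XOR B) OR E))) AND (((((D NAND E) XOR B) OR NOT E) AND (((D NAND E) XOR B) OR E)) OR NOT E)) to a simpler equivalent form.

By distribution ((E OR v) AND (E OR NOT v) = E) then distribution ((E OR v) AND (E OR NOT v) = E):
= ((D NAND E) XOR B)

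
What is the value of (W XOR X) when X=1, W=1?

Substituting: (1 XOR 1)
= 0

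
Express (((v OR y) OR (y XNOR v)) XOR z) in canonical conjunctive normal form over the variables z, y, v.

(NOT z OR y OR v) AND (NOT z OR y OR NOT v) AND (NOT z OR NOT y OR v) AND (NOT z OR NOT y OR NOT v)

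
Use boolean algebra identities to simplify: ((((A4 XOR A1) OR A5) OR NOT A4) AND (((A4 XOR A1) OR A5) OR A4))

By distribution ((E OR v) AND (E OR NOT v) = E):
= ((A4 XOR A1) OR A5)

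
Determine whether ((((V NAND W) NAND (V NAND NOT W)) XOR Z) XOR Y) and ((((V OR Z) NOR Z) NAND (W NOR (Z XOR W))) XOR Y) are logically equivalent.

No. Counterexample: with V=0, Z=0, Y=0, W=1, Expression 1 = 0 but Expression 2 = 1.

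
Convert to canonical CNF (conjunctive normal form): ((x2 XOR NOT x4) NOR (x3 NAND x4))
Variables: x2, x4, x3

(x2 OR x4 OR x3) AND (x2 OR x4 OR NOT x3) AND (x2 OR NOT x4 OR x3) AND (NOT x2 OR x4 OR x3) AND (NOT x2 OR x4 OR NOT x3) AND (NOT x2 OR NOT x4 OR x3) AND (NOT x2 OR NOT x4 OR NOT x3)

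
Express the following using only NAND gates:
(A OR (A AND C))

((A NAND A) NAND (((A NAND C) NAND (A NAND C)) NAND ((A NAND C) NAND (A NAND C))))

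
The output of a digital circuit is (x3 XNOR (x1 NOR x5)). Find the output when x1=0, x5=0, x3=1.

Substituting: (1 XNOR (0 NOR 0))
= 1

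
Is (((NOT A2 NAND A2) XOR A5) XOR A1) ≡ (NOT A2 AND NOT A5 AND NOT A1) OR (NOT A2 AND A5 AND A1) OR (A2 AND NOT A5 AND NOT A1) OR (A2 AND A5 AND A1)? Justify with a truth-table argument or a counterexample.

Yes, they are equivalent — the two output columns agree on all 8 assignments:
A2 | A5 | A1 | Expression 1 | Expression 2
------------------------------------------
0 | 0 | 0 | 1 | 1
0 | 0 | 1 | 0 | 0
0 | 1 | 0 | 0 | 0
0 | 1 | 1 | 1 | 1
1 | 0 | 0 | 1 | 1
1 | 0 | 1 | 0 | 0
1 | 1 | 0 | 0 | 0
1 | 1 | 1 | 1 | 1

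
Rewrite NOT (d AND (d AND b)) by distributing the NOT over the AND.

NOT d OR NOT (d AND b)
De Morgan's: NOT(AND of terms) = OR of negations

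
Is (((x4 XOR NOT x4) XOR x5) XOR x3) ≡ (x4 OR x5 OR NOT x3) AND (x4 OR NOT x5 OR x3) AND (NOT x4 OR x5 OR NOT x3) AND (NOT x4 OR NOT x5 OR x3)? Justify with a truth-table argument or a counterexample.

Yes, they are equivalent — the two output columns agree on all 8 assignments:
x4 | x5 | x3 | Expression 1 | Expression 2
------------------------------------------
0 | 0 | 0 | 1 | 1
0 | 0 | 1 | 0 | 0
0 | 1 | 0 | 0 | 0
0 | 1 | 1 | 1 | 1
1 | 0 | 0 | 1 | 1
1 | 0 | 1 | 0 | 0
1 | 1 | 0 | 0 | 0
1 | 1 | 1 | 1 | 1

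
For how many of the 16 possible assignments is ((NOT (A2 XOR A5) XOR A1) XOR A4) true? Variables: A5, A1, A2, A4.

Satisfying assignments: (0,0,0,0), (0,0,1,1), (0,1,0,1), (0,1,1,0), (1,0,0,1), (1,0,1,0), (1,1,0,0), (1,1,1,1)
Count: 8 out of 16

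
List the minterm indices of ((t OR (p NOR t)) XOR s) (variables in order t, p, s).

Σm(0, 3, 4, 6) = (NOT t AND NOT p AND NOT s) OR (NOT t AND p AND s) OR (t AND NOT p AND NOT s) OR (t AND p AND NOT s)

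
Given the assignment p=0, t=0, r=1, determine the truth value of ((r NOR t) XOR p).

Substituting: ((1 NOR 0) XOR 0)
= 0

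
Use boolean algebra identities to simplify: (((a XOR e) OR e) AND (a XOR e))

By absorption (E AND (E OR v) = E):
= (a XOR e)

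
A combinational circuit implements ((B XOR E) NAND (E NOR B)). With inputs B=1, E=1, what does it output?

Substituting: ((1 XOR 1) NAND (1 NOR 1))
= 1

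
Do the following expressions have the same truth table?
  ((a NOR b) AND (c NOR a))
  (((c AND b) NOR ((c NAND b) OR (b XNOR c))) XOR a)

No. Counterexample: with a=0, b=0, c=0, Expression 1 = 1 but Expression 2 = 0.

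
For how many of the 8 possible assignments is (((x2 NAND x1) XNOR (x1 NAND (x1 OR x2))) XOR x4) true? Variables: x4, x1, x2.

Satisfying assignments: (0,0,0), (0,0,1), (0,1,1), (1,1,0)
Count: 4 out of 8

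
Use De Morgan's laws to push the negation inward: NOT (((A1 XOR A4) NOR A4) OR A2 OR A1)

NOT ((A1 XOR A4) NOR A4) AND NOT A2 AND NOT A1
De Morgan's: NOT(OR of terms) = AND of negations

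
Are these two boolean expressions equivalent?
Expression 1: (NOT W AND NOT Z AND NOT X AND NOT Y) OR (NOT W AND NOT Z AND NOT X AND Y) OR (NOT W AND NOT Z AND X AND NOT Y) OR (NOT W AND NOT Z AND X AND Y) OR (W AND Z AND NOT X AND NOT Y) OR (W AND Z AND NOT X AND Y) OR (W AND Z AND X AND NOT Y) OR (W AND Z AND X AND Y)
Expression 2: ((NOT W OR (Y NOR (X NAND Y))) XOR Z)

Yes, they are equivalent — the two output columns agree on all 16 assignments:
W | Z | X | Y | Expression 1 | Expression 2
-------------------------------------------
0 | 0 | 0 | 0 | 1 | 1
0 | 0 | 0 | 1 | 1 | 1
0 | 0 | 1 | 0 | 1 | 1
0 | 0 | 1 | 1 | 1 | 1
0 | 1 | 0 | 0 | 0 | 0
0 | 1 | 0 | 1 | 0 | 0
0 | 1 | 1 | 0 | 0 | 0
0 | 1 | 1 | 1 | 0 | 0
1 | 0 | 0 | 0 | 0 | 0
1 | 0 | 0 | 1 | 0 | 0
1 | 0 | 1 | 0 | 0 | 0
1 | 0 | 1 | 1 | 0 | 0
1 | 1 | 0 | 0 | 1 | 1
1 | 1 | 0 | 1 | 1 | 1
1 | 1 | 1 | 0 | 1 | 1
1 | 1 | 1 | 1 | 1 | 1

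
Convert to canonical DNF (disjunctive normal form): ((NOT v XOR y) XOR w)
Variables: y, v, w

(NOT y AND NOT v AND NOT w) OR (NOT y AND v AND w) OR (y AND NOT v AND w) OR (y AND v AND NOT w)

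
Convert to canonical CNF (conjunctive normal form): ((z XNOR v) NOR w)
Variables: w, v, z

(w OR v OR z) AND (w OR NOT v OR NOT z) AND (NOT w OR v OR z) AND (NOT w OR v OR NOT z) AND (NOT w OR NOT v OR z) AND (NOT w OR NOT v OR NOT z)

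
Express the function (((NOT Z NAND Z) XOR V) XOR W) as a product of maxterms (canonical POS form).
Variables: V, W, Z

ΠM(2, 3, 4, 5) = (V OR NOT W OR Z) AND (V OR NOT W OR NOT Z) AND (NOT V OR W OR Z) AND (NOT V OR W OR NOT Z)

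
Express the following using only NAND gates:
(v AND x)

((v NAND x) NAND (v NAND x))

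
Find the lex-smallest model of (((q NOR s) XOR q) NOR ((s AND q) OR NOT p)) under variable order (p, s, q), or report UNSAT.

p=1, s=1, q=0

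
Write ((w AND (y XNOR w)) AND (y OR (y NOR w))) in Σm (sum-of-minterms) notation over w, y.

Σm(3) = (w AND y)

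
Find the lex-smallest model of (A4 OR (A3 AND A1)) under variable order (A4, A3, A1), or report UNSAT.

A4=0, A3=1, A1=1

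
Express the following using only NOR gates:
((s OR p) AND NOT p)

((((s NOR p) NOR (s NOR p)) NOR ((s NOR p) NOR (s NOR p))) NOR ((p NOR p) NOR (p NOR p)))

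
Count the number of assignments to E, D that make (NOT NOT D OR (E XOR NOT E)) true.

Satisfying assignments: (0,0), (0,1), (1,0), (1,1)
Count: 4 out of 4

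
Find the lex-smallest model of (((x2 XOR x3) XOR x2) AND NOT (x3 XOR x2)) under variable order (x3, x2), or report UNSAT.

x3=1, x2=1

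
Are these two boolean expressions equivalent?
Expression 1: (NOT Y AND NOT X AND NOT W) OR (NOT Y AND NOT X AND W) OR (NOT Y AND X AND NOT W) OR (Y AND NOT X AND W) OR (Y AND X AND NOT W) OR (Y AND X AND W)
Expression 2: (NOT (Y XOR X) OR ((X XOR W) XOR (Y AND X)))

Yes, they are equivalent — the two output columns agree on all 8 assignments:
Y | X | W | Expression 1 | Expression 2
---------------------------------------
0 | 0 | 0 | 1 | 1
0 | 0 | 1 | 1 | 1
0 | 1 | 0 | 1 | 1
0 | 1 | 1 | 0 | 0
1 | 0 | 0 | 0 | 0
1 | 0 | 1 | 1 | 1
1 | 1 | 0 | 1 | 1
1 | 1 | 1 | 1 | 1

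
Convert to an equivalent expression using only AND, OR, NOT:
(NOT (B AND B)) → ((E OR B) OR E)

(B AND B) OR ((E OR B) OR E)
(Implication elimination: A → B = NOT A OR B)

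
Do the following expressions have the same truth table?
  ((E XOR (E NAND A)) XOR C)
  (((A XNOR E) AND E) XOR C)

No. Counterexample: with E=0, C=0, A=0, Expression 1 = 1 but Expression 2 = 0.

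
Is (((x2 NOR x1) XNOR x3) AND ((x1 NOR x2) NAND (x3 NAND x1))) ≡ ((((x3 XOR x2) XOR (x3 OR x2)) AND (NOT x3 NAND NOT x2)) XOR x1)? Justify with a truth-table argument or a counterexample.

No. Counterexample: with x3=0, x1=0, x2=1, Expression 1 = 1 but Expression 2 = 0.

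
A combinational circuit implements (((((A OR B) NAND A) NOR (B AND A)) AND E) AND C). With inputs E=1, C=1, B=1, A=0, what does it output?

Substituting: (((((0 OR 1) NAND 0) NOR (1 AND 0)) AND 1) AND 1)
= 0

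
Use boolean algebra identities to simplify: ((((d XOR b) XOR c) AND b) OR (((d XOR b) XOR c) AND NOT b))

By distribution ((E AND v) OR (E AND NOT v) = E):
= ((d XOR b) XOR c)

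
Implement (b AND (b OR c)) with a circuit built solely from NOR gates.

((b NOR b) NOR (((b NOR c) NOR (b NOR c)) NOR ((b NOR c) NOR (b NOR c))))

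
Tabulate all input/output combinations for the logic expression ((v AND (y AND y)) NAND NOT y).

v | y | Output
--------------
0 | 0 | 1
0 | 1 | 1
1 | 0 | 1
1 | 1 | 1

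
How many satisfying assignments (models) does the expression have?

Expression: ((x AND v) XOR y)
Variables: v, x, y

Satisfying assignments: (0,0,1), (0,1,1), (1,0,1), (1,1,0)
Count: 4 out of 8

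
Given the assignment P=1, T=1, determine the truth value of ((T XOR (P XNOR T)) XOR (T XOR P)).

Substituting: ((1 XOR (1 XNOR 1)) XOR (1 XOR 1))
= 0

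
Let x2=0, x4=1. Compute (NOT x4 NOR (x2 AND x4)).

Substituting: (NOT 1 NOR (0 AND 1))
= 1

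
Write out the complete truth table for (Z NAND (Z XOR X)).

X | Z | Output
--------------
0 | 0 | 1
0 | 1 | 0
1 | 0 | 1
1 | 1 | 1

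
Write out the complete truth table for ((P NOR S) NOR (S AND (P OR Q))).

P | Q | S | Output
------------------
0 | 0 | 0 | 0
0 | 0 | 1 | 1
0 | 1 | 0 | 0
0 | 1 | 1 | 0
1 | 0 | 0 | 1
1 | 0 | 1 | 0
1 | 1 | 0 | 1
1 | 1 | 1 | 0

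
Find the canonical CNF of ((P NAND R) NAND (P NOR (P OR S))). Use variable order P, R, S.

(P OR R OR S) AND (P OR NOT R OR S)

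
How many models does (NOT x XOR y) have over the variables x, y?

Satisfying assignments: (0,0), (1,1)
Count: 2 out of 4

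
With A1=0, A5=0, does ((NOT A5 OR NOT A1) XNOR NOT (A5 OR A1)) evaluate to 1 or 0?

Substituting: ((NOT 0 OR NOT 0) XNOR NOT (0 OR 0))
= 1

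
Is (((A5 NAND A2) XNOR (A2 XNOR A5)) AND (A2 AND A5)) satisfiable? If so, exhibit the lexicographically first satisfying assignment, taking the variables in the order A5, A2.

UNSATISFIABLE - no assignment makes this expression true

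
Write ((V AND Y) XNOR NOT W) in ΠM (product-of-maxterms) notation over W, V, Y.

ΠM(0, 1, 2, 7) = (W OR V OR Y) AND (W OR V OR NOT Y) AND (W OR NOT V OR Y) AND (NOT W OR NOT V OR NOT Y)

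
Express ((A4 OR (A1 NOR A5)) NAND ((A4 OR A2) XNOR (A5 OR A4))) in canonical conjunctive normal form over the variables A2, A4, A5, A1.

(A2 OR A4 OR A5 OR A1) AND (A2 OR NOT A4 OR A5 OR A1) AND (A2 OR NOT A4 OR A5 OR NOT A1) AND (A2 OR NOT A4 OR NOT A5 OR A1) AND (A2 OR NOT A4 OR NOT A5 OR NOT A1) AND (NOT A2 OR NOT A4 OR A5 OR A1) AND (NOT A2 OR NOT A4 OR A5 OR NOT A1) AND (NOT A2 OR NOT A4 OR NOT A5 OR A1) AND (NOT A2 OR NOT A4 OR NOT A5 OR NOT A1)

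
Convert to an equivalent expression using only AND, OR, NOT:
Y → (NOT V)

NOT Y OR (NOT V)
(Implication elimination: A → B = NOT A OR B)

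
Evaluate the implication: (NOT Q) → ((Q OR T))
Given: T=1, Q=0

Antecedent (NOT Q) = 1; consequent ((Q OR T)) = 1.
1 → 1 = 1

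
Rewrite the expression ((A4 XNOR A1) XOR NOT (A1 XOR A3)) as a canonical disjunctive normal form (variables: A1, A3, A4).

(NOT A1 AND NOT A3 AND A4) OR (NOT A1 AND A3 AND NOT A4) OR (A1 AND NOT A3 AND A4) OR (A1 AND A3 AND NOT A4)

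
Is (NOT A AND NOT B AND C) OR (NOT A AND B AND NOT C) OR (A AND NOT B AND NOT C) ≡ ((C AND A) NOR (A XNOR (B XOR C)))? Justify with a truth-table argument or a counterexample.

Yes, they are equivalent — the two output columns agree on all 8 assignments:
A | B | C | Expression 1 | Expression 2
---------------------------------------
0 | 0 | 0 | 0 | 0
0 | 0 | 1 | 1 | 1
0 | 1 | 0 | 1 | 1
0 | 1 | 1 | 0 | 0
1 | 0 | 0 | 1 | 1
1 | 0 | 1 | 0 | 0
1 | 1 | 0 | 0 | 0
1 | 1 | 1 | 0 | 0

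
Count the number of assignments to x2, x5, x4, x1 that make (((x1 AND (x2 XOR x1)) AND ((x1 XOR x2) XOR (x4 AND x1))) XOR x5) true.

Satisfying assignments: (0,0,0,1), (0,1,0,0), (0,1,1,0), (0,1,1,1), (1,1,0,0), (1,1,0,1), (1,1,1,0), (1,1,1,1)
Count: 8 out of 16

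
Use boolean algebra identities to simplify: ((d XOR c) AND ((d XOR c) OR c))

By absorption (E AND (E OR v) = E):
= (d XOR c)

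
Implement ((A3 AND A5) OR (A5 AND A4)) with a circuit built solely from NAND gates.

((((A3 NAND A5) NAND (A3 NAND A5)) NAND ((A3 NAND A5) NAND (A3 NAND A5))) NAND (((A5 NAND A4) NAND (A5 NAND A4)) NAND ((A5 NAND A4) NAND (A5 NAND A4))))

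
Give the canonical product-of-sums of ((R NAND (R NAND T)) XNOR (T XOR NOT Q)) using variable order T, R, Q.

ΠM(1, 2, 4, 6) = (T OR R OR NOT Q) AND (T OR NOT R OR Q) AND (NOT T OR R OR Q) AND (NOT T OR NOT R OR Q)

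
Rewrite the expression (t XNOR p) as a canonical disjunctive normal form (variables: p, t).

(NOT p AND NOT t) OR (p AND t)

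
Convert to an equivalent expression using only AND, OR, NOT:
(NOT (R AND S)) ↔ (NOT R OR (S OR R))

((NOT (R AND S)) AND (NOT R OR (S OR R))) OR ((R AND S) AND NOT (NOT R OR (S OR R)))
(Biconditional = both true or both false)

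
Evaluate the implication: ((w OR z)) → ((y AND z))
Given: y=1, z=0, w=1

Antecedent ((w OR z)) = 1; consequent ((y AND z)) = 0.
1 → 0 = 0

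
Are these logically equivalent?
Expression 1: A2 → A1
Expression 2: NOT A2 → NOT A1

No, Inverse is not equivalent to original (counterexample: A2=0, A1=1)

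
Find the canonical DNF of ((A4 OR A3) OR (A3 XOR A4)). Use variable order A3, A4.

(NOT A3 AND A4) OR (A3 AND NOT A4) OR (A3 AND A4)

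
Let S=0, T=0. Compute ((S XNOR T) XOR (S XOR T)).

Substituting: ((0 XNOR 0) XOR (0 XOR 0))
= 1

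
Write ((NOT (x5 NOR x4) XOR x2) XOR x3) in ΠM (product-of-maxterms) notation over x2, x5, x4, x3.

ΠM(0, 3, 5, 7, 9, 10, 12, 14) = (x2 OR x5 OR x4 OR x3) AND (x2 OR x5 OR NOT x4 OR NOT x3) AND (x2 OR NOT x5 OR x4 OR NOT x3) AND (x2 OR NOT x5 OR NOT x4 OR NOT x3) AND (NOT x2 OR x5 OR x4 OR NOT x3) AND (NOT x2 OR x5 OR NOT x4 OR x3) AND (NOT x2 OR NOT x5 OR x4 OR x3) AND (NOT x2 OR NOT x5 OR NOT x4 OR x3)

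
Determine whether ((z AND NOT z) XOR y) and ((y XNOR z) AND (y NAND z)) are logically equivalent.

No. Counterexample: with y=0, z=0, Expression 1 = 0 but Expression 2 = 1.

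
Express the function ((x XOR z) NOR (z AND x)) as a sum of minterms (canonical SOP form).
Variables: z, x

Σm(0) = (NOT z AND NOT x)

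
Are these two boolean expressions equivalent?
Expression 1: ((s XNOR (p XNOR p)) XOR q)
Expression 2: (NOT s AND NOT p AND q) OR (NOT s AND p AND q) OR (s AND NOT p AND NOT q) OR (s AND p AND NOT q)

Yes, they are equivalent — the two output columns agree on all 8 assignments:
s | p | q | Expression 1 | Expression 2
---------------------------------------
0 | 0 | 0 | 0 | 0
0 | 0 | 1 | 1 | 1
0 | 1 | 0 | 0 | 0
0 | 1 | 1 | 1 | 1
1 | 0 | 0 | 1 | 1
1 | 0 | 1 | 0 | 0
1 | 1 | 0 | 1 | 1
1 | 1 | 1 | 0 | 0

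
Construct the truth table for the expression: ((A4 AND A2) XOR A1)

A2 | A1 | A4 | Output
---------------------
0 | 0 | 0 | 0
0 | 0 | 1 | 0
0 | 1 | 0 | 1
0 | 1 | 1 | 1
1 | 0 | 0 | 0
1 | 0 | 1 | 1
1 | 1 | 0 | 1
1 | 1 | 1 | 0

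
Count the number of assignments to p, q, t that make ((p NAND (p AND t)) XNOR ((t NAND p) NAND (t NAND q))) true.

Satisfying assignments: (0,1,1)
Count: 1 out of 8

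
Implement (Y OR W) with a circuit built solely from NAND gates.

((Y NAND Y) NAND (W NAND W))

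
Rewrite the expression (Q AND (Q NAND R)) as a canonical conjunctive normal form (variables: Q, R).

(Q OR R) AND (Q OR NOT R) AND (NOT Q OR NOT R)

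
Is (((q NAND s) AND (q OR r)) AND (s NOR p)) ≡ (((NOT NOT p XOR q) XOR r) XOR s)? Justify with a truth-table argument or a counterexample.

No. Counterexample: with q=0, p=0, r=0, s=1, Expression 1 = 0 but Expression 2 = 1.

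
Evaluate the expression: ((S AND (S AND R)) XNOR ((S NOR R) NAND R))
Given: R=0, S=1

Substituting: ((1 AND (1 AND 0)) XNOR ((1 NOR 0) NAND 0))
= 0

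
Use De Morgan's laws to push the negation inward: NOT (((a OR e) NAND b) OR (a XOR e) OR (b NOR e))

NOT ((a OR e) NAND b) AND NOT (a XOR e) AND NOT (b NOR e)
De Morgan's: NOT(OR of terms) = AND of negations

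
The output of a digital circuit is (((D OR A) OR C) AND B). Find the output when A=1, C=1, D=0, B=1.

Substituting: (((0 OR 1) OR 1) AND 1)
= 1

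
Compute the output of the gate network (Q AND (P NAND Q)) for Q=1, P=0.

Substituting: (1 AND (0 NAND 1))
= 1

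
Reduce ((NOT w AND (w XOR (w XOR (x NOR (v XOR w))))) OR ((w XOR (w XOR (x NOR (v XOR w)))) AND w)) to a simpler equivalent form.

By distribution ((E AND v) OR (E AND NOT v) = E) then XOR self-cancellation ((E XOR v) XOR v = E):
= (x NOR (v XOR w))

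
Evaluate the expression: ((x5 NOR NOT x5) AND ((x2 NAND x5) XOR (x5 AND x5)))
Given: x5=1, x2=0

Substituting: ((1 NOR NOT 1) AND ((0 NAND 1) XOR (1 AND 1)))
= 0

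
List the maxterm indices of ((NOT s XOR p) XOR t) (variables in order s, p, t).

ΠM(1, 2, 4, 7) = (s OR p OR NOT t) AND (s OR NOT p OR t) AND (NOT s OR p OR t) AND (NOT s OR NOT p OR NOT t)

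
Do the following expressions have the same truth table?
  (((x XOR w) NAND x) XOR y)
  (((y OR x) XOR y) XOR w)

No. Counterexample: with x=0, y=0, w=0, Expression 1 = 1 but Expression 2 = 0.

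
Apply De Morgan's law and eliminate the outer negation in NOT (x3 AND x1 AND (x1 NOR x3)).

NOT x3 OR NOT x1 OR NOT (x1 NOR x3)
De Morgan's: NOT(AND of terms) = OR of negations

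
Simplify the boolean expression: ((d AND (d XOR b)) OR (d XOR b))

By absorption (E OR (E AND v) = E):
= (d XOR b)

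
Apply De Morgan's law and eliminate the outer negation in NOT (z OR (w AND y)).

NOT z AND NOT (w AND y)
De Morgan's: NOT(OR of terms) = AND of negations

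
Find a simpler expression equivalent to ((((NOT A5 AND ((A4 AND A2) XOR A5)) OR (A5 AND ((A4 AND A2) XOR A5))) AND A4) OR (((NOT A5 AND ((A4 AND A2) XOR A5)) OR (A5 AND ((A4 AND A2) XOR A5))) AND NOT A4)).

By distribution ((E AND v) OR (E AND NOT v) = E) then distribution ((E AND v) OR (E AND NOT v) = E):
= ((A4 AND A2) XOR A5)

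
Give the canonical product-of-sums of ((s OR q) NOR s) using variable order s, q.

ΠM(1, 2, 3) = (s OR NOT q) AND (NOT s OR q) AND (NOT s OR NOT q)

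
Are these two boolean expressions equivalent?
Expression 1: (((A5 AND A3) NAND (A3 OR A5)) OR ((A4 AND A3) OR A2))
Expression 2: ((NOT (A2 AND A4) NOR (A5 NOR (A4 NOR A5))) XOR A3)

No. Counterexample: with A5=0, A3=0, A4=0, A2=0, Expression 1 = 1 but Expression 2 = 0.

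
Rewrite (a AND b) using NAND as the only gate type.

((a NAND b) NAND (a NAND b))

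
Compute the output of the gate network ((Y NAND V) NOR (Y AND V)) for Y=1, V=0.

Substituting: ((1 NAND 0) NOR (1 AND 0))
= 0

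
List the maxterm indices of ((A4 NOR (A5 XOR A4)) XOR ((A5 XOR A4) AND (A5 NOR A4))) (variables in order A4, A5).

ΠM(1, 2, 3) = (A4 OR NOT A5) AND (NOT A4 OR A5) AND (NOT A4 OR NOT A5)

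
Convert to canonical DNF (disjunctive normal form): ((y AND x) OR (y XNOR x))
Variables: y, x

(NOT y AND NOT x) OR (y AND x)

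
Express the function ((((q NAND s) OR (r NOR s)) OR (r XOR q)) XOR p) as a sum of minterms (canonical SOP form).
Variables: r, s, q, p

Σm(0, 2, 4, 6, 8, 10, 12, 15) = (NOT r AND NOT s AND NOT q AND NOT p) OR (NOT r AND NOT s AND q AND NOT p) OR (NOT r AND s AND NOT q AND NOT p) OR (NOT r AND s AND q AND NOT p) OR (r AND NOT s AND NOT q AND NOT p) OR (r AND NOT s AND q AND NOT p) OR (r AND s AND NOT q AND NOT p) OR (r AND s AND q AND p)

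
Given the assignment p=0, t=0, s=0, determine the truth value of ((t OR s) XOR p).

Substituting: ((0 OR 0) XOR 0)
= 0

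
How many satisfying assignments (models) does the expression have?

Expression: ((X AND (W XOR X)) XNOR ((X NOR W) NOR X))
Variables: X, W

Satisfying assignments: (0,0), (1,1)
Count: 2 out of 4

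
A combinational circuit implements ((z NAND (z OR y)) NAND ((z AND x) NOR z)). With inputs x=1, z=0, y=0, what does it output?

Substituting: ((0 NAND (0 OR 0)) NAND ((0 AND 1) NOR 0))
= 0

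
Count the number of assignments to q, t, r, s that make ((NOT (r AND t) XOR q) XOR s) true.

Satisfying assignments: (0,0,0,0), (0,0,1,0), (0,1,0,0), (0,1,1,1), (1,0,0,1), (1,0,1,1), (1,1,0,1), (1,1,1,0)
Count: 8 out of 16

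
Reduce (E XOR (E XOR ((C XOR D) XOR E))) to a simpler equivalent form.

By XOR self-cancellation ((E XOR v) XOR v = E):
= ((C XOR D) XOR E)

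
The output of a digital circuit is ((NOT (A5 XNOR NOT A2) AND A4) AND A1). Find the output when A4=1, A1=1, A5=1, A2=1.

Substituting: ((NOT (1 XNOR NOT 1) AND 1) AND 1)
= 1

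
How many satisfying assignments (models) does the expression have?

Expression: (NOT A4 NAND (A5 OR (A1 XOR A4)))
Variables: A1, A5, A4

Satisfying assignments: (0,0,0), (0,0,1), (0,1,1), (1,0,1), (1,1,1)
Count: 5 out of 8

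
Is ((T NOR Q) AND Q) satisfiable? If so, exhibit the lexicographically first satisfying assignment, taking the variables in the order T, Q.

UNSATISFIABLE - no assignment makes this expression true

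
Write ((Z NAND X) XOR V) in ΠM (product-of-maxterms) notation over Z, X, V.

ΠM(1, 3, 5, 6) = (Z OR X OR NOT V) AND (Z OR NOT X OR NOT V) AND (NOT Z OR X OR NOT V) AND (NOT Z OR NOT X OR V)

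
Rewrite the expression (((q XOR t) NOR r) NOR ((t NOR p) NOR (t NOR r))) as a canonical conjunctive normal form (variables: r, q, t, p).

(r OR q OR t OR p) AND (r OR q OR t OR NOT p) AND (r OR q OR NOT t OR p) AND (r OR q OR NOT t OR NOT p) AND (r OR NOT q OR NOT t OR p) AND (r OR NOT q OR NOT t OR NOT p) AND (NOT r OR q OR t OR NOT p) AND (NOT r OR q OR NOT t OR p) AND (NOT r OR q OR NOT t OR NOT p) AND (NOT r OR NOT q OR t OR NOT p) AND (NOT r OR NOT q OR NOT t OR p) AND (NOT r OR NOT q OR NOT t OR NOT p)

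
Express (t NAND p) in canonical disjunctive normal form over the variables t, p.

(NOT t AND NOT p) OR (NOT t AND p) OR (t AND NOT p)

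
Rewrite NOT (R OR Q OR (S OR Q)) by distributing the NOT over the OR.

NOT R AND NOT Q AND NOT (S OR Q)
De Morgan's: NOT(OR of terms) = AND of negations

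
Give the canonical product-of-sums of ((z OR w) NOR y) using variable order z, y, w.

ΠM(1, 2, 3, 4, 5, 6, 7) = (z OR y OR NOT w) AND (z OR NOT y OR w) AND (z OR NOT y OR NOT w) AND (NOT z OR y OR w) AND (NOT z OR y OR NOT w) AND (NOT z OR NOT y OR w) AND (NOT z OR NOT y OR NOT w)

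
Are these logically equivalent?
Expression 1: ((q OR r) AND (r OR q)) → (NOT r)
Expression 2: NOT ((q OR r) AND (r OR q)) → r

No, Inverse is not equivalent to original (counterexample: q=0, r=0)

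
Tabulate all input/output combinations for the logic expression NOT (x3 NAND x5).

x3 | x5 | Output
----------------
0 | 0 | 0
0 | 1 | 0
1 | 0 | 0
1 | 1 | 1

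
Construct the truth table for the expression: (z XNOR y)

z | y | Output
--------------
0 | 0 | 1
0 | 1 | 0
1 | 0 | 0
1 | 1 | 1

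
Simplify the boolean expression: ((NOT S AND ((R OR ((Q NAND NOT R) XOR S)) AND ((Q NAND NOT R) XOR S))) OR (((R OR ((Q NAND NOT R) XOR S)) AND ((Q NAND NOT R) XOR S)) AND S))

By distribution ((E AND v) OR (E AND NOT v) = E) then absorption (E AND (E OR v) = E):
= ((Q NAND NOT R) XOR S)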